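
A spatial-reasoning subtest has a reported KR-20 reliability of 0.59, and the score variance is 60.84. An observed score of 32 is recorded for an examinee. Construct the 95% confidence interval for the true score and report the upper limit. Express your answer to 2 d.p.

σ = 60.84^(1/2) = 7.80000
SEM = 7.80000 * √(1 − 0.59000) = 7.80000 * √0.41000 ≈ 7.80000 * 0.64031 ≈ 4.99444
Half-width = 1.96*4.99444 ≈ 9.78910
Upper limit = 32 + 9.78910 ≈ 41.78910

41.79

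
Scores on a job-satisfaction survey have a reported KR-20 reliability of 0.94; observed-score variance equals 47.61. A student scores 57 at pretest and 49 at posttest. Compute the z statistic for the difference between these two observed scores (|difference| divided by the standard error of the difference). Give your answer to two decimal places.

3.35

SD = √47.61 = 6.90000
The standard error of measurement is 6.90000*√(1 − 0.94000) ≃ 6.90000*0.24495 ≃ 1.69015.
Standard error of the difference = 1.69015·√2 ≃ 2.39023
z = |57 − 49| / 2.39023 = 8 / 2.39023 ≃ 3.34696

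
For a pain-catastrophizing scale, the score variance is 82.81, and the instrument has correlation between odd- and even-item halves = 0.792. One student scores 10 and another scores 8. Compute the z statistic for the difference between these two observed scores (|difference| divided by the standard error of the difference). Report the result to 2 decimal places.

SD = √82.81 ≈ 9.1000
Spearman-Brown: r = 2(0.792) / (1 + 0.792) = 1.5840 / 1.7920 ≈ 0.8839
The standard error of measurement is 9.1000*√(1 − 0.8839) ≈ 9.1000*0.3407 ≈ 3.1003.
Standard error of the difference = 3.1003·√2 ≈ 4.3845
z = |10 − 8| / 4.3845 = 2 / 4.3845 ≈ 0.4562

0.46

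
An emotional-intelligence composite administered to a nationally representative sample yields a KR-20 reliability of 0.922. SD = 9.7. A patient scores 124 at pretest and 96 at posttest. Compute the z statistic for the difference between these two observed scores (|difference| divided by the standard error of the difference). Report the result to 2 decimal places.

SEM = 9.70000×√(1 − 0.92200) ≈ 2.70906
Standard error of the difference = 2.70906·√2 ≈ 3.83119
z = 28 / 3.83119 ≈ 7.30843

7.31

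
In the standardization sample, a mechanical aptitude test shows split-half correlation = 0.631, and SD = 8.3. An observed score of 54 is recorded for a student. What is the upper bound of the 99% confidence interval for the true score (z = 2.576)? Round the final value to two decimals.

64.17

r_full = 2·0.631 / (1 + 0.631) ≃ 0.7738
SEM = 8.3000*√(1 − 0.7738) ≃ 3.9479
2.576 * SEM ≃ 10.1697
Upper bound: 54 + 10.1697 = 64.1697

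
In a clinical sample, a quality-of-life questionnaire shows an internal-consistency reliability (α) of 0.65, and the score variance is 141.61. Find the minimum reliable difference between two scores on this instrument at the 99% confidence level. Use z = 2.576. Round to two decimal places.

SD = √141.61 ≃ 11.9000
SEM = 11.9000 * √(1 − 0.6500) = 11.9000 * √0.3500 ≃ 11.9000 * 0.5916 ≃ 7.0401
SE_diff = √2 * SEM ≃ 9.9563
Minimum reliable difference = 2.576 * SE_diff ≃ 2.576 * 9.9563 ≃ 25.6473

25.65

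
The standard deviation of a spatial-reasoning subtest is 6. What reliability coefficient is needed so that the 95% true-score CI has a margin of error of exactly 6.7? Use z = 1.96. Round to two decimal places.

0.68

SEM needed = half-width / z = 6.7/1.96 ≈ 3.418
Required reliability = 1 − (SEM/SD)² = 1 − 0.325 ≈ 0.675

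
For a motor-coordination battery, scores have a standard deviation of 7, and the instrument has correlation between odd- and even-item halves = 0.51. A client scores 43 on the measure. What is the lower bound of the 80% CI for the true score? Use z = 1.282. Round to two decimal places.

37.89

r_full = 2·0.51 / (1 + 0.51) ≈ 0.67550
The standard error of measurement is 7.00000·√(1 − 0.67550) ≈ 7.00000·0.56965 ≈ 3.98756.
Half-width = 1.282·3.98756 ≈ 5.11206
Lower limit = 43 − 5.11206 ≈ 37.88794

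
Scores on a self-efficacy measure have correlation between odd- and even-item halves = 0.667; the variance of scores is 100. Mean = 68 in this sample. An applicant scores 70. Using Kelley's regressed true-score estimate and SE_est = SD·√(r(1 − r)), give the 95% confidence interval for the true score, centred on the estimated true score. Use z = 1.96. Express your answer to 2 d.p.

[61.76, 77.44]

σ = 100^(1/2) = 10.0000
Full-length reliability (Spearman-Brown) = 2(0.667)/(1+0.667) ≈ 0.8002
Estimated true score = 0.8002*70 + (1 − 0.8002)*68 ≈ 69.6005
SE_est = SD * √(r(1 − r)) = 10.0000 * √0.1599 ≈ 10.0000 * 0.3998 ≈ 3.9982
95% CI: 69.6005 ± 7.8365 ≈ (61.7640, 77.4370)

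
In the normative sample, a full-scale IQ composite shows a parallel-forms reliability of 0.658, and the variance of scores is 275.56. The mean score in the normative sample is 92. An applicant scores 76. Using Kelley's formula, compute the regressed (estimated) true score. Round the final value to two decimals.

T̂ = 0.65800(76) + 0.34200(92) ≈ 81.47200

81.47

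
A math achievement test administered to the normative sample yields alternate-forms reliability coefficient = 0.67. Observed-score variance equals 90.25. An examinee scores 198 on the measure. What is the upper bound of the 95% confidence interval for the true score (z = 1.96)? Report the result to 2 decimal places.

SD = √90.25 ≈ 9.5000
SEM = 9.5000·√(1 − 0.6700) ≈ 5.4573
Margin = 1.96 · 5.4573 ≈ 10.6964
Upper bound: 198 + 10.6964 = 208.6964

208.70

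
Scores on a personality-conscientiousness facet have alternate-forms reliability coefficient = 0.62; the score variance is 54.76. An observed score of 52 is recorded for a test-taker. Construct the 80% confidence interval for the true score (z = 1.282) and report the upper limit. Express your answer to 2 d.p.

57.85

SD = √54.76 = 7.400
SEM = 7.400×√(1 − 0.620) ≈ 4.562
Margin = 1.282 × 4.562 ≈ 5.848
Upper limit = 52 + 5.848 ≈ 57.848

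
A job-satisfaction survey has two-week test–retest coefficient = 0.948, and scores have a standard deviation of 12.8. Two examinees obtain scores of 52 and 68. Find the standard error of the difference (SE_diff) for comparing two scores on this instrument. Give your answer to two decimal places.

4.13

SEM = 12.800 · √(1 − 0.948) = 12.800 · √0.052 ≃ 12.800 · 0.228 ≃ 2.919
SE_diff = √2 · SEM ≃ 4.128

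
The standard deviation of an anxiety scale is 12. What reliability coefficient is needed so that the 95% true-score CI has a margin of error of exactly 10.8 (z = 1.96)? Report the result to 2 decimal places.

0.79

Required SEM = 10.8 / 1.96 ≈ 5.5102
r = 1 − (SEM / SD)² = 1 − (5.5102 / 12)² ≈ 1 − 0.2108 ≈ 0.7892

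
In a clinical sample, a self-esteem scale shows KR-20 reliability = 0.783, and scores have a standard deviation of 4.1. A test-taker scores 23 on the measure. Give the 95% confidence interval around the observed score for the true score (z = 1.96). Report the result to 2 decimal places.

[19.26, 26.74]

SEM = 4.100·√(1 − 0.783) ≃ 1.910
1.96 · SEM ≃ 3.743
Interval: (19.257, 26.743)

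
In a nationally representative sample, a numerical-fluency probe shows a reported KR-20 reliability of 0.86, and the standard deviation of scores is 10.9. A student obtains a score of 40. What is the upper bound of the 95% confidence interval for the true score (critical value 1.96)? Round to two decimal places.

The standard error of measurement is 10.900·√(1 − 0.860) ≈ 10.900·0.374 ≈ 4.078.
Half-width = 1.96·4.078 ≈ 7.994
Upper limit = 40 + 7.994 ≈ 47.994

47.99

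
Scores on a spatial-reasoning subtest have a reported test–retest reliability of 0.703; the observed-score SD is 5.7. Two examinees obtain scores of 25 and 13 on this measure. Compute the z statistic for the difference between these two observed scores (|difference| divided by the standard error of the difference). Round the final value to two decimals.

SEM = 5.700 × √(1 − 0.703) = 5.700 × √0.297 ≈ 5.700 × 0.545 ≈ 3.106
SE_diff = SEM × √2 ≈ 3.106 × 1.414 ≈ 4.393
z = 12 / 4.393 ≈ 2.732

2.73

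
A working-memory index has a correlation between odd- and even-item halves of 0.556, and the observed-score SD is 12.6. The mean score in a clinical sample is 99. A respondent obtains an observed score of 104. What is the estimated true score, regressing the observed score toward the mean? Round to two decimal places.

Full-length reliability (Spearman-Brown) = 2(0.556)/(1+0.556) ≃ 0.71465
T̂ = r·X + (1 − r)·M = 0.71465·104 + 0.28535·99 ≃ 74.32391 + 28.24936 ≃ 102.57326

102.57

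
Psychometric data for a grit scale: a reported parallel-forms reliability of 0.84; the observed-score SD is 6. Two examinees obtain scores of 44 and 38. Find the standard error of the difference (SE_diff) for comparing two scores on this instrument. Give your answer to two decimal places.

SEM = 6.0000 · √(1 − 0.8400) = 6.0000 · √0.1600 ≈ 6.0000 · 0.4000 ≈ 2.4000
Standard error of the difference = 2.4000·√2 ≈ 3.3941

3.39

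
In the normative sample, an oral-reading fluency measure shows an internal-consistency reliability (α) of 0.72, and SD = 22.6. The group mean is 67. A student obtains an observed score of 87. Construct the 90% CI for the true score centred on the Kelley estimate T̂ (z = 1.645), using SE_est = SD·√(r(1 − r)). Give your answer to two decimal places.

[64.71, 98.09]

T̂ = r·X + (1 − r)·M = 0.7200·87 + 0.2800·67 = 62.6400 + 18.7600 ≈ 81.4000
SE_est = SD · √(r(1 − r)) = 22.6000 · √0.2016 ≈ 22.6000 · 0.4490 ≈ 10.1474
90% CI: 81.4000 ± 16.6924 ≈ (64.7076, 98.0924)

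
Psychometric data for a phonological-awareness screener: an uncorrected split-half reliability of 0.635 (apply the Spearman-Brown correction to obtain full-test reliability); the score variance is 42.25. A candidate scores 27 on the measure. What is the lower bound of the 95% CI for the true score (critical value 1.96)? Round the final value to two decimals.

20.98

SD = √42.25 = 6.5000
Spearman-Brown: r = 2(0.635) / (1 + 0.635) = 1.2700 / 1.6350 ≃ 0.7768
SEM = 6.5000×√(1 − 0.7768) ≃ 3.0711
Margin = 1.96 × 3.0711 ≃ 6.0195
Lower limit = 27 − 6.0195 ≃ 20.9805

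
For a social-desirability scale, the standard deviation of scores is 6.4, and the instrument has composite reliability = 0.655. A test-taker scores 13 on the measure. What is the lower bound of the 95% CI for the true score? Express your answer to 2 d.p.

SEM = 6.40000 * √(1 − 0.65500) = 6.40000 * √0.34500 ≈ 6.40000 * 0.58737 ≈ 3.75915
Margin = 1.96 * 3.75915 ≈ 7.36793
Lower limit = 13 − 7.36793 ≈ 5.63207

5.63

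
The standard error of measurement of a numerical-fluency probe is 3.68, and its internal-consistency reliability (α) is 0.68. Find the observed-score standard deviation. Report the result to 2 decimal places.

6.51

SD = 3.68 / √(1 − 0.68) ≈ 6.505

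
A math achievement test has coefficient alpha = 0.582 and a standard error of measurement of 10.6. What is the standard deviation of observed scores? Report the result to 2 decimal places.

16.40

σ = SEM·(1 − r)^(−1/2) ≈ 10.6·1.5467 ≈ 16.3952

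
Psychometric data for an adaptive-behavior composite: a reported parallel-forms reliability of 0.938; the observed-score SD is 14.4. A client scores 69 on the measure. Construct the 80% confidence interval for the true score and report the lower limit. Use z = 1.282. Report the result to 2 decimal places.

64.40

SEM = 14.4000 × √(1 − 0.9380) = 14.4000 × √0.0620 ≈ 14.4000 × 0.2490 ≈ 3.5856
1.282 × SEM ≈ 4.5967
Lower bound: 69 − 4.5967 = 64.4033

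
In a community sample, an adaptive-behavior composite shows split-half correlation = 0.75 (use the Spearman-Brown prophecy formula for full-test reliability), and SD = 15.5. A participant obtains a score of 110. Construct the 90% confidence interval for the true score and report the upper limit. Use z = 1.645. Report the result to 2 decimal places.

119.64

Spearman-Brown: r = 2(0.75) / (1 + 0.75) = 1.5000 / 1.7500 ≈ 0.8571
SEM = 15.5000 * √(1 − 0.8571) = 15.5000 * √0.1429 ≈ 15.5000 * 0.3780 ≈ 5.8584
1.645 * SEM ≈ 9.6371
Upper bound: 110 + 9.6371 = 119.6371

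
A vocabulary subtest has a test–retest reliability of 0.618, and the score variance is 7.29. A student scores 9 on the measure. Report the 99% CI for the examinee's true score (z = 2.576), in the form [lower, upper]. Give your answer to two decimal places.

[4.70, 13.30]

σ = 7.29^(1/2) = 2.7000
SEM = 2.7000 × √(1 − 0.6180) = 2.7000 × √0.3820 ≈ 2.7000 × 0.6181 ≈ 1.6688
Half-width = 2.576×1.6688 ≈ 4.2987
99% CI: 9 ± 4.2987 = [4.7013, 13.2987]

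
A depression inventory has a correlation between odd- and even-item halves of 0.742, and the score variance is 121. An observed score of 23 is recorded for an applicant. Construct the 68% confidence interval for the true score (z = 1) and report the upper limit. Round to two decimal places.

σ = 121^(1/2) = 11.000
Spearman-Brown: r = 2(0.742) / (1 + 0.742) = 1.484 / 1.742 ≈ 0.852
The standard error of measurement is 11.000×√(1 − 0.852) ≈ 11.000×0.385 ≈ 4.233.
1 × SEM ≈ 4.233
Upper limit = 23 + 4.233 ≈ 27.233

27.23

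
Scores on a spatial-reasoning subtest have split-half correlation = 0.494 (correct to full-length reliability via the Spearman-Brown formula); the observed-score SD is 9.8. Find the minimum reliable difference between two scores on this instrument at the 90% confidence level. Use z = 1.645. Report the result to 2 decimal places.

Spearman-Brown: r = 2(0.494) / (1 + 0.494) = 0.988 / 1.494 ≈ 0.661
SEM = 9.800 · √(1 − 0.661) = 9.800 · √0.339 ≈ 9.800 · 0.582 ≈ 5.703
SE_diff = √2 · SEM ≈ 8.066
Smallest detectable difference = 1.645·8.066 ≈ 13.268

13.27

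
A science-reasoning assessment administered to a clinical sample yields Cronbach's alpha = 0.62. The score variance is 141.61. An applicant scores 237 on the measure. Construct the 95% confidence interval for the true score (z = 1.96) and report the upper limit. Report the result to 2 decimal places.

251.38

σ = 141.61^(1/2) = 11.9000
SEM = 11.9000·√(1 − 0.6200) ≈ 7.3357
Half-width = 1.96·7.3357 ≈ 14.3779
Upper bound: 237 + 14.3779 = 251.3779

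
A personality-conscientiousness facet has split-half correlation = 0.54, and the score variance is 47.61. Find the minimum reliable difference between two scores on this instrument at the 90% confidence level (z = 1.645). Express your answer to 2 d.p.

SD = √47.61 ≈ 6.9000
Full-length reliability (Spearman-Brown) = 2(0.54)/(1+0.54) ≈ 0.7013
SEM = 6.9000 * √(1 − 0.7013) = 6.9000 * √0.2987 ≈ 6.9000 * 0.5465 ≈ 3.7711
SE_diff = SEM * √2 ≈ 3.7711 * 1.4142 ≈ 5.3331
Minimum reliable difference = 1.645 * SE_diff ≈ 1.645 * 5.3331 ≈ 8.7730

8.77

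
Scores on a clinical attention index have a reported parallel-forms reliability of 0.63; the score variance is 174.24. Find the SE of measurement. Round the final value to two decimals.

SD = √174.24 ≈ 13.20000
SEM = 13.20000 * √(1 − 0.63000) = 13.20000 * √0.37000 ≈ 13.20000 * 0.60828 ≈ 8.02925

8.03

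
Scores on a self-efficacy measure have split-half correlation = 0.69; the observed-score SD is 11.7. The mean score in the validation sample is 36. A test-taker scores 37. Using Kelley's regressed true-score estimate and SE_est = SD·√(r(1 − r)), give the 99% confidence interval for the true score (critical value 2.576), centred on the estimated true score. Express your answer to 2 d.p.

[25.15, 48.48]

Spearman-Brown: r = 2(0.69) / (1 + 0.69) = 1.3800 / 1.6900 ≃ 0.8166
Estimated true score = 0.8166·37 + (1 − 0.8166)·36 ≃ 36.8166
SE_est = SD · √(r(1 − r)) = 11.7000 · √0.1498 ≃ 11.7000 · 0.3870 ≃ 4.5281
CI = 36.8166 ± 2.576 · 4.5281 → [25.1521, 48.4810]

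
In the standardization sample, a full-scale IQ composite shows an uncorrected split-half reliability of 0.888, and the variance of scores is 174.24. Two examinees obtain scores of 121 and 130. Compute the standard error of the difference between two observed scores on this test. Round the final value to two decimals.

4.55

σ = 174.24^(1/2) = 13.2000
r_full = 2·0.888 / (1 + 0.888) ≃ 0.9407
SEM = 13.2000 × √(1 − 0.9407) = 13.2000 × √0.0593 ≃ 13.2000 × 0.2436 ≃ 3.2150
Standard error of the difference = 3.2150·√2 ≃ 4.5467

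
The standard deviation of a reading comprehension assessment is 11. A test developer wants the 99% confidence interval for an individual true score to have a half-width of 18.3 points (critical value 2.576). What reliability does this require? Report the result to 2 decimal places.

0.58

SEM needed = half-width / z = 18.3/2.576 ≈ 7.1040
Required reliability = 1 − (SEM/SD)² = 1 − 0.4171 ≈ 0.5829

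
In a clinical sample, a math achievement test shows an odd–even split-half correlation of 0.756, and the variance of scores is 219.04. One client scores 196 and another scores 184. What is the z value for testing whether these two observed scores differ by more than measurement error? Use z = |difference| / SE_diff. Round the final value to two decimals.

SD = √219.04 ≈ 14.800
Full-length reliability (Spearman-Brown) = 2(0.756)/(1+0.756) ≈ 0.861
The standard error of measurement is 14.800*√(1 − 0.861) ≈ 14.800*0.373 ≈ 5.517.
SE_diff = SEM * √2 ≈ 5.517 * 1.414 ≈ 7.802
z = 12 / 7.802 ≈ 1.538

1.54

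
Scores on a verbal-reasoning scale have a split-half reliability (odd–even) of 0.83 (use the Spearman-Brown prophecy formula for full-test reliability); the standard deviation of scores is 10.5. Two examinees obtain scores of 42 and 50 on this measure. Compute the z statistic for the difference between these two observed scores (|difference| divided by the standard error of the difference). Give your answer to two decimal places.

1.77

Spearman-Brown: r = 2(0.83) / (1 + 0.83) = 1.66000 / 1.83000 ≈ 0.90710
The standard error of measurement is 10.50000*√(1 − 0.90710) ≈ 10.50000*0.30479 ≈ 3.20028.
SE_diff = √2 * SEM ≈ 4.52588
z = |42 − 50| / 4.52588 = 8 / 4.52588 ≈ 1.76761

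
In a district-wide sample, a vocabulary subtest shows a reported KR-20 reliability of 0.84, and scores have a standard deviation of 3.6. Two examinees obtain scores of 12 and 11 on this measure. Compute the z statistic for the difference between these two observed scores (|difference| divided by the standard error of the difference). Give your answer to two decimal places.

SEM = 3.600 × √(1 − 0.840) = 3.600 × √0.160 ≈ 3.600 × 0.400 ≈ 1.440
SE_diff = √2 × SEM ≈ 2.036
z = |12 − 11| / 2.036 = 1 / 2.036 ≈ 0.491

0.49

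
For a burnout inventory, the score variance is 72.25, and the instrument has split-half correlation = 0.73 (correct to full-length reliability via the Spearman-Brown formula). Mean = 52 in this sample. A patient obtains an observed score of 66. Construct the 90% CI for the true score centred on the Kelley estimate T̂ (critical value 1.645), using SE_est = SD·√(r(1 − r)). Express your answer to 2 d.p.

[58.74, 68.89]

SD = √72.25 ≈ 8.500
r_full = 2·0.73 / (1 + 0.73) ≈ 0.844
T̂ = 0.844(66) + 0.156(52) ≈ 63.815
SE_est = 8.500*√(0.844*0.156) ≈ 3.085
90% CI: 63.815 ± 5.075 ≈ (58.740, 68.890)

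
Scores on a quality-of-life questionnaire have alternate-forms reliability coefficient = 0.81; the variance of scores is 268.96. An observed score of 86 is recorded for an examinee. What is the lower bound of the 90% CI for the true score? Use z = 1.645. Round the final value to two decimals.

σ = 268.96^(1/2) = 16.400
The standard error of measurement is 16.400·√(1 − 0.810) ≃ 16.400·0.436 ≃ 7.149.
Margin = 1.645 · 7.149 ≃ 11.759
Lower limit = 86 − 11.759 ≃ 74.241

74.24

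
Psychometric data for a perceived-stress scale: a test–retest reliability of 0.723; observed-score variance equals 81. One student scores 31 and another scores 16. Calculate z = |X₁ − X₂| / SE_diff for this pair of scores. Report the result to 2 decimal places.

2.24

SD = √81 = 9.000
SEM = 9.000*√(1 − 0.723) ≈ 4.737
SE_diff = SEM * √2 ≈ 4.737 * 1.414 ≈ 6.699
z = |31 − 16| / 6.699 = 15 / 6.699 ≈ 2.239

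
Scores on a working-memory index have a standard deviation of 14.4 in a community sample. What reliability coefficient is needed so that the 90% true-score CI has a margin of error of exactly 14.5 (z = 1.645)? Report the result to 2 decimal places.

SEM needed = half-width / z = 14.5/1.645 ≈ 8.815
r = 1 − (8.815/14.4)² ≈ 1 − 0.375 ≈ 0.625

0.63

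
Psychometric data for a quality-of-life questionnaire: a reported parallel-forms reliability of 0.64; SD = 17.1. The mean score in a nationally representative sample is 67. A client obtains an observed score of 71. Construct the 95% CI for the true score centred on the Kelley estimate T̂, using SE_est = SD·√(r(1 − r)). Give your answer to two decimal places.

T̂ = 0.64000(71) + 0.36000(67) ≈ 69.56000
SE_est = SD * √(r(1 − r)) = 17.10000 * √0.23040 ≈ 17.10000 * 0.48000 ≈ 8.20800
CI = 69.56000 ± 1.96 * 8.20800 → [53.47232, 85.64768]

[53.47, 85.65]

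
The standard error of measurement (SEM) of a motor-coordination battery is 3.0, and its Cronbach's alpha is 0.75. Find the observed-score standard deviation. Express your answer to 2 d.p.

SD = SEM / √(1 − r) = 3.0 / √0.2500 ≈ 3.0 / 0.5000 ≈ 6.0000

6.00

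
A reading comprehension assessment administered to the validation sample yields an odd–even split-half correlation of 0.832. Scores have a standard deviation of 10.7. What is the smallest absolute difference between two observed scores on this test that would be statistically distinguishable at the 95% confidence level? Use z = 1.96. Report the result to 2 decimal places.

Full-length reliability (Spearman-Brown) = 2(0.832)/(1+0.832) ≈ 0.9083
The standard error of measurement is 10.7000*√(1 − 0.9083) ≈ 10.7000*0.3028 ≈ 3.2402.
SE_diff = √2 * SEM ≈ 4.5824
Minimum reliable difference = 1.96 * SE_diff ≈ 1.96 * 4.5824 ≈ 8.9815

8.98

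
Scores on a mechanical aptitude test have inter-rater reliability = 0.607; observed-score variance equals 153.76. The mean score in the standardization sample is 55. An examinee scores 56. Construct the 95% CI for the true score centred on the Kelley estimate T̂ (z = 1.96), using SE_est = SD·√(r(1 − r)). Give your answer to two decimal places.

[43.74, 67.48]

σ = 153.76^(1/2) = 12.400
T̂ = r·X + (1 − r)·M = 0.607*56 + 0.393*55 = 33.992 + 21.615 ≈ 55.607
SE_est = SD * √(r(1 − r)) = 12.400 * √0.239 ≈ 12.400 * 0.488 ≈ 6.056
CI = 55.607 ± 1.96 * 6.056 → [43.737, 67.477]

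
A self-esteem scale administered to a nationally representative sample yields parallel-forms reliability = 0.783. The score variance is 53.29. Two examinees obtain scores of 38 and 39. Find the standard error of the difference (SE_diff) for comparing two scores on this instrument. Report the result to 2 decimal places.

4.81

σ = 53.29^(1/2) = 7.30000
The standard error of measurement is 7.30000*√(1 − 0.78300) ≈ 7.30000*0.46583 ≈ 3.40058.
SE_diff = √2 * SEM ≈ 4.80914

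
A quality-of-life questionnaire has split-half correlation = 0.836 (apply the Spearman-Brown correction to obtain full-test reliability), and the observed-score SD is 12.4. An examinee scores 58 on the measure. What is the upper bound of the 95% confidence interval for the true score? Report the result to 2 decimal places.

Spearman-Brown: r = 2(0.836) / (1 + 0.836) = 1.6720 / 1.8360 ≃ 0.9107
The standard error of measurement is 12.4000·√(1 − 0.9107) ≃ 12.4000·0.2989 ≃ 3.7060.
1.96 · SEM ≃ 7.2638
Upper limit = 58 + 7.2638 ≃ 65.2638

65.26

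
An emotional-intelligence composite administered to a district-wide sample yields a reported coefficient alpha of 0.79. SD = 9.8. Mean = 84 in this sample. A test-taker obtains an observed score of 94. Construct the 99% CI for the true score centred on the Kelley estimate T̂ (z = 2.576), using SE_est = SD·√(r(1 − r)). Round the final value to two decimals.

[81.62, 102.18]

T̂ = 0.790(94) + 0.210(84) ≃ 91.900
SE_est = SD · √(r(1 − r)) = 9.800 · √0.166 ≃ 9.800 · 0.407 ≃ 3.992
99% CI: 91.900 ± 10.282 ≃ (81.618, 102.182)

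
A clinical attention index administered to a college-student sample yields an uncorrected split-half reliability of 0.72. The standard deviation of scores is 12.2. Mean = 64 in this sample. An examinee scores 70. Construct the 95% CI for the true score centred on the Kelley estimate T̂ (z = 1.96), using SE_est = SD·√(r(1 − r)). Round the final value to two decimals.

[60.20, 77.85]

Spearman-Brown: r = 2(0.72) / (1 + 0.72) = 1.440 / 1.720 ≈ 0.837
T̂ = r·X + (1 − r)·M = 0.837×70 + 0.163×64 ≈ 58.605 + 10.419 ≈ 69.023
SE_est = SD × √(r(1 − r)) = 12.200 × √0.136 ≈ 12.200 × 0.369 ≈ 4.504
95% CI: 69.023 ± 8.828 ≈ (60.196, 77.851)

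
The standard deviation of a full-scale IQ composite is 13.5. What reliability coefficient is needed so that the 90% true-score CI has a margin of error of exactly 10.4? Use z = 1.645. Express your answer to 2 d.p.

0.78

Required SEM = 10.4 / 1.645 ≈ 6.322
r = 1 − (SEM / SD)² = 1 − (6.322 / 13.5)² ≈ 1 − 0.219 ≈ 0.781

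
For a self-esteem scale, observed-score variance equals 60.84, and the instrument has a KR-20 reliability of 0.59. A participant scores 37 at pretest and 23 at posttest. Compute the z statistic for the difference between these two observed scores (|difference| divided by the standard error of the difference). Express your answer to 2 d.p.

1.98

SD = √60.84 ≈ 7.80000
SEM = 7.80000 × √(1 − 0.59000) = 7.80000 × √0.41000 ≈ 7.80000 × 0.64031 ≈ 4.99444
SE_diff = √2 × SEM ≈ 7.06320
z = 14 / 7.06320 ≈ 1.98210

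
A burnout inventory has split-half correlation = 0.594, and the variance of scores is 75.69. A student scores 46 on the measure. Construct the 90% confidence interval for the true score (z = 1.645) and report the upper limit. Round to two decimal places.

53.22

SD = √75.69 ≈ 8.70000
Spearman-Brown: r = 2(0.594) / (1 + 0.594) = 1.18800 / 1.59400 ≈ 0.74529
SEM = 8.70000 * √(1 − 0.74529) = 8.70000 * √0.25471 ≈ 8.70000 * 0.50468 ≈ 4.39074
Half-width = 1.645*4.39074 ≈ 7.22277
Upper limit = 46 + 7.22277 ≈ 53.22277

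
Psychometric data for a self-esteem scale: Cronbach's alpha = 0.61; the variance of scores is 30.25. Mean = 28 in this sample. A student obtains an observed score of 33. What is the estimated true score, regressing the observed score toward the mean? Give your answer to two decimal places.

T̂ = r·X + (1 − r)·M = 0.6100×33 + 0.3900×28 = 20.1300 + 10.9200 ≈ 31.0500

31.05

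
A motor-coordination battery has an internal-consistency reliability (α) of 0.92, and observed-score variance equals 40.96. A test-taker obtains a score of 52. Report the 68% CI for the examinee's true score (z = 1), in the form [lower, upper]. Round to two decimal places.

σ = 40.96^(1/2) = 6.4000
The standard error of measurement is 6.4000·√(1 − 0.9200) ≈ 6.4000·0.2828 ≈ 1.8102.
Half-width = 1·1.8102 ≈ 1.8102
CI = 52 ± 1.8102 → [50.1898, 53.8102]

[50.19, 53.81]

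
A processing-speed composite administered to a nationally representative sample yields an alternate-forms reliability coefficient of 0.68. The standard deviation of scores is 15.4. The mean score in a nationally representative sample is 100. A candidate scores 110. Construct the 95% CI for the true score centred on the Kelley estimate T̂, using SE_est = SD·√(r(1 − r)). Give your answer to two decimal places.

[92.72, 120.88]

T̂ = 0.6800(110) + 0.3200(100) ≈ 106.8000
SE_est = 15.4000·√(0.6800·0.3200) ≈ 7.1837
95% CI: 106.8000 ± 14.0801 ≈ (92.7199, 120.8801)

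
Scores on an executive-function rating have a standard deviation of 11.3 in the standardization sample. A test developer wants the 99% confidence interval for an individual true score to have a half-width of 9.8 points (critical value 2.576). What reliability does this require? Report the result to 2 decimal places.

0.89

Required SEM = 9.8 / 2.576 ≃ 3.804
Required reliability = 1 − (SEM/SD)² = 1 − 0.113 ≃ 0.887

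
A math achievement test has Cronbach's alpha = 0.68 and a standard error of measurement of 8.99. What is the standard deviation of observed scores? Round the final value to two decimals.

15.89

SD = SEM / √(1 − r) = 8.99 / √0.3200 ≃ 8.99 / 0.5657 ≃ 15.8922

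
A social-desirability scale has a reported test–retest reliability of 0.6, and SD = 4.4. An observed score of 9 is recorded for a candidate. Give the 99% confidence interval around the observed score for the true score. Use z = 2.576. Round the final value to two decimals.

SEM = 4.400 * √(1 − 0.600) = 4.400 * √0.400 ≈ 4.400 * 0.632 ≈ 2.783
2.576 * SEM ≈ 7.169
CI = 9 ± 7.169 → [1.831, 16.169]

[1.83, 16.17]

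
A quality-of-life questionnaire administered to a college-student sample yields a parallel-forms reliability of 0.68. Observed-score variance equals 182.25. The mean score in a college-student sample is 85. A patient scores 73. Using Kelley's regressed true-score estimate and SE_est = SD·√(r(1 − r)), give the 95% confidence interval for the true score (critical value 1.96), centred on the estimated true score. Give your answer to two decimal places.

SD = √182.25 = 13.5000
T̂ = 0.6800(73) + 0.3200(85) ≈ 76.8400
SE_est = 13.5000×√(0.6800×0.3200) ≈ 6.2974
95% CI: 76.8400 ± 12.3430 ≈ (64.4970, 89.1830)

[64.50, 89.18]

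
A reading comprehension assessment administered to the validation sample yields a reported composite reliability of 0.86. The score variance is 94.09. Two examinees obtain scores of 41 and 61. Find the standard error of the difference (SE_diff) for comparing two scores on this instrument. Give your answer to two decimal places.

σ = 94.09^(1/2) = 9.7000
SEM = 9.7000*√(1 − 0.8600) ≈ 3.6294
SE_diff = SEM * √2 ≈ 3.6294 * 1.4142 ≈ 5.1328

5.13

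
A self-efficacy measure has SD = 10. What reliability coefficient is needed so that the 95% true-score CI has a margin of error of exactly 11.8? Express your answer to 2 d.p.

Required SEM = 11.8 / 1.96 ≈ 6.0204
Required reliability = 1 − (SEM/SD)² = 1 − 0.3625 ≈ 0.6375

0.64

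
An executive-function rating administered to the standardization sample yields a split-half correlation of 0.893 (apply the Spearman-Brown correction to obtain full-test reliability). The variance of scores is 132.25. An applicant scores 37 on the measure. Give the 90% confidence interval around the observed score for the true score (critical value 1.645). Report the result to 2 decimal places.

SD = √132.25 = 11.5000
r_full = 2·0.893 / (1 + 0.893) ≈ 0.9435
SEM = 11.5000 * √(1 − 0.9435) = 11.5000 * √0.0565 ≈ 11.5000 * 0.2377 ≈ 2.7341
Half-width = 1.645*2.7341 ≈ 4.4976
CI = 37 ± 4.4976 → [32.5024, 41.4976]

[32.50, 41.50]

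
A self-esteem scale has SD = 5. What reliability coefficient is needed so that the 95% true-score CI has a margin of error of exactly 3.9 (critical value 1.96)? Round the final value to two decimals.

0.84

SEM needed = half-width / z = 3.9/1.96 ≈ 1.9898
r = 1 − (1.9898/5)² ≈ 1 − 0.1584 ≈ 0.8416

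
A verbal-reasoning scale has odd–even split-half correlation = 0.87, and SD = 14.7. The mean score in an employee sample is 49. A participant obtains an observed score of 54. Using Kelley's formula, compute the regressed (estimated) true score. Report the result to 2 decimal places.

Spearman-Brown: r = 2(0.87) / (1 + 0.87) = 1.7400 / 1.8700 ≈ 0.9305
T̂ = 0.9305(54) + 0.0695(49) ≈ 53.6524

53.65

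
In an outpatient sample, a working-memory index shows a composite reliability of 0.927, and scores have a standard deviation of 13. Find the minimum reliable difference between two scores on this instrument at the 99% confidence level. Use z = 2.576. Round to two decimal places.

12.80

SEM = 13.0000 · √(1 − 0.9270) = 13.0000 · √0.0730 ≈ 13.0000 · 0.2702 ≈ 3.5124
SE_diff = SEM · √2 ≈ 3.5124 · 1.4142 ≈ 4.9673
Minimum reliable difference = 2.576 · SE_diff ≈ 2.576 · 4.9673 ≈ 12.7957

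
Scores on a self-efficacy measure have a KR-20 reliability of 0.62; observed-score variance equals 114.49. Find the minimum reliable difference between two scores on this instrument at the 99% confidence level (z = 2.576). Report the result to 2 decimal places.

24.03

SD = √114.49 = 10.700
SEM = 10.700 × √(1 − 0.620) = 10.700 × √0.380 ≃ 10.700 × 0.616 ≃ 6.596
Standard error of the difference = 6.596·√2 ≃ 9.328
Minimum reliable difference = 2.576 × SE_diff ≃ 2.576 × 9.328 ≃ 24.029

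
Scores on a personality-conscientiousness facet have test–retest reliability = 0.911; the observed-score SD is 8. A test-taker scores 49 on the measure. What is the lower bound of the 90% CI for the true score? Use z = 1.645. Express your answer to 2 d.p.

SEM = 8.000 · √(1 − 0.911) = 8.000 · √0.089 ≈ 8.000 · 0.298 ≈ 2.387
Margin = 1.645 · 2.387 ≈ 3.926
Lower limit = 49 − 3.926 ≈ 45.074

45.07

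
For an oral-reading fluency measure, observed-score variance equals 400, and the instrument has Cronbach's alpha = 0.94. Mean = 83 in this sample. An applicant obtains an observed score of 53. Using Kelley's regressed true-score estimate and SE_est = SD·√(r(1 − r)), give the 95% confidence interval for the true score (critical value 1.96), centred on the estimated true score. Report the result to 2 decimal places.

SD = √400 = 20.0000
T̂ = 0.9400(53) + 0.0600(83) ≃ 54.8000
SE_est = 20.0000·√[r(1 − r)] ≃ 4.7497
CI = 54.8000 ± 1.96 * 4.7497 → [45.4905, 64.1095]

[45.49, 64.11]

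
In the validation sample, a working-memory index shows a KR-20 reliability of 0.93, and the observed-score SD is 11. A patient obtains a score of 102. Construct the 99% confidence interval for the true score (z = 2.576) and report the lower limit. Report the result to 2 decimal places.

94.50

SEM = 11.0000 · √(1 − 0.9300) = 11.0000 · √0.0700 ≈ 11.0000 · 0.2646 ≈ 2.9103
2.576 · SEM ≈ 7.4970
Lower bound: 102 − 7.4970 = 94.5030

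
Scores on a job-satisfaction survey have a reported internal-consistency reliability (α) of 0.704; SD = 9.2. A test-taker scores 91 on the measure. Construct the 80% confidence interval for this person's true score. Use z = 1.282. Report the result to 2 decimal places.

SEM = 9.20000×√(1 − 0.70400) ≈ 5.00534
Half-width = 1.282×5.00534 ≈ 6.41685
CI = 91 ± 6.41685 → [84.58315, 97.41685]

[84.58, 97.42]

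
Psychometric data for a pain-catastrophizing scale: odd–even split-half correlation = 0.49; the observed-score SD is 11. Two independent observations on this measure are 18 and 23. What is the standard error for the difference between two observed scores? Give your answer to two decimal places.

r_full = 2·0.49 / (1 + 0.49) ≈ 0.65772
SEM = 11.00000 * √(1 − 0.65772) = 11.00000 * √0.34228 ≈ 11.00000 * 0.58505 ≈ 6.43553
SE_diff = SEM * √2 ≈ 6.43553 * 1.41421 ≈ 9.10122

9.10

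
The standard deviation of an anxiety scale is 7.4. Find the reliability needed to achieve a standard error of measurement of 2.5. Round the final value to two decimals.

Required reliability = 1 − (SEM/SD)² = 1 − 0.1141 ≈ 0.8859

0.89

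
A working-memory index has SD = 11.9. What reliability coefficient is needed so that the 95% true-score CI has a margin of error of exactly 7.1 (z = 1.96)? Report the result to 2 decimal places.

0.91

Required SEM = 7.1 / 1.96 ≈ 3.622
Required reliability = 1 − (SEM/SD)² = 1 − 0.093 ≈ 0.907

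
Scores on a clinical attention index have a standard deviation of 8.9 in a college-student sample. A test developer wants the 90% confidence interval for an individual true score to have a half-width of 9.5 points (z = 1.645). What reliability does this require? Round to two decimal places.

SEM needed = half-width / z = 9.5/1.645 ≈ 5.775
Required reliability = 1 − (SEM/SD)² = 1 − 0.421 ≈ 0.579

0.58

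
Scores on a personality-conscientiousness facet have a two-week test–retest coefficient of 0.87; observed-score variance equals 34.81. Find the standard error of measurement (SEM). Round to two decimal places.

2.13

σ = 34.81^(1/2) = 5.900
SEM = 5.900×√(1 − 0.870) ≈ 2.127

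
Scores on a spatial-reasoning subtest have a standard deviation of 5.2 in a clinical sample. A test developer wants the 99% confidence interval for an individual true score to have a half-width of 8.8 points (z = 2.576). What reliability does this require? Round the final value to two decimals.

0.57

SEM needed = half-width / z = 8.8/2.576 ≈ 3.416
r = 1 − (3.416/5.2)² ≈ 1 − 0.432 ≈ 0.568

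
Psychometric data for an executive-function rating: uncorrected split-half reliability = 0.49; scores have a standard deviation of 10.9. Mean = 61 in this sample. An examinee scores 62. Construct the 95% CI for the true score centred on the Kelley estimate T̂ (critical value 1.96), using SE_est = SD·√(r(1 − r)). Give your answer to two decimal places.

r_full = 2·0.49 / (1 + 0.49) ≃ 0.6577
Estimated true score = 0.6577·62 + (1 − 0.6577)·61 ≃ 61.6577
SE_est = SD · √(r(1 − r)) = 10.9000 · √0.2251 ≃ 10.9000 · 0.4745 ≃ 5.1718
95% CI: 61.6577 ± 10.1366 ≃ (51.5211, 71.7944)

[51.52, 71.79]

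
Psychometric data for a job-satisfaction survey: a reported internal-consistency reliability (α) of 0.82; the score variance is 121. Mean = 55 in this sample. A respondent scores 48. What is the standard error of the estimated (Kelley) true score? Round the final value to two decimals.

4.23

SD = √121 ≃ 11.0000
SE_est = SD × √(r(1 − r)) = 11.0000 × √0.1476 ≃ 11.0000 × 0.3842 ≃ 4.2261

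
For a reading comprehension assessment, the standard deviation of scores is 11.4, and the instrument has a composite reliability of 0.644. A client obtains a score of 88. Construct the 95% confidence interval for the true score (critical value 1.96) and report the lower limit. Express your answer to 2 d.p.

SEM = 11.400*√(1 − 0.644) ≈ 6.802
Margin = 1.96 * 6.802 ≈ 13.332
Lower bound: 88 − 13.332 = 74.668

74.67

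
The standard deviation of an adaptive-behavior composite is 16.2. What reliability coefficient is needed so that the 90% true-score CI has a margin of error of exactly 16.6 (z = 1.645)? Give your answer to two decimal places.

0.61

SEM needed = half-width / z = 16.6/1.645 ≈ 10.09119
r = 1 − (10.09119/16.2)² ≈ 1 − 0.38802 ≈ 0.61198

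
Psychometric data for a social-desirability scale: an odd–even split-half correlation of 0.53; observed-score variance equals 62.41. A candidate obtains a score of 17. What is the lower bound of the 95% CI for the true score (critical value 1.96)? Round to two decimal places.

SD = √62.41 ≈ 7.900
Spearman-Brown: r = 2(0.53) / (1 + 0.53) = 1.060 / 1.530 ≈ 0.693
SEM = 7.900 * √(1 − 0.693) = 7.900 * √0.307 ≈ 7.900 * 0.554 ≈ 4.379
Margin = 1.96 * 4.379 ≈ 8.582
Lower bound: 17 − 8.582 = 8.418

8.42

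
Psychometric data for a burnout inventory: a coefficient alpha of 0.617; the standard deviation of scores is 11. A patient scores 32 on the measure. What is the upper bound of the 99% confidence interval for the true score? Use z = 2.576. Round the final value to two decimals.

SEM = 11.00000 * √(1 − 0.61700) = 11.00000 * √0.38300 ≈ 11.00000 * 0.61887 ≈ 6.80757
2.576 * SEM ≈ 17.53630
Upper bound: 32 + 17.53630 = 49.53630

49.54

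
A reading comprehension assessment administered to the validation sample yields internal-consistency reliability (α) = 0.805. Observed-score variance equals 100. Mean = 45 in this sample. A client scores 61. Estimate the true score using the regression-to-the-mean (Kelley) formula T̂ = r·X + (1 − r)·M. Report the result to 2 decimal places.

57.88

Estimated true score = 0.8050·61 + (1 − 0.8050)·45 ≈ 57.8800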